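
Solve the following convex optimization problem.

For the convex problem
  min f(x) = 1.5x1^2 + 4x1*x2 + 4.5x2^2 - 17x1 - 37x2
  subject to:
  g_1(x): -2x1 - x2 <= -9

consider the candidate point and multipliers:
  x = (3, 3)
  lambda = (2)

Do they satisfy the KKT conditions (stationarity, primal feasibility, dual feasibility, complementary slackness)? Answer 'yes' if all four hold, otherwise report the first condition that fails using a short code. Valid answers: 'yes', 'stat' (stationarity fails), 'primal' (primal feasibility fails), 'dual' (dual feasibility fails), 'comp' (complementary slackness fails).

Gradient of f: grad f(x) = Q x + c = (4, 2)
Constraint values g_i(x) = a_i^T x - b_i:
  g_1((3, 3)) = 0
Stationarity residual: grad f(x) + sum_i lambda_i a_i = (0, 0)
  -> stationarity OK
Primal feasibility (all g_i <= 0): OK
Dual feasibility (all lambda_i >= 0): OK
Complementary slackness (lambda_i * g_i(x) = 0 for all i): OK

Verdict: yes, KKT holds.

yes


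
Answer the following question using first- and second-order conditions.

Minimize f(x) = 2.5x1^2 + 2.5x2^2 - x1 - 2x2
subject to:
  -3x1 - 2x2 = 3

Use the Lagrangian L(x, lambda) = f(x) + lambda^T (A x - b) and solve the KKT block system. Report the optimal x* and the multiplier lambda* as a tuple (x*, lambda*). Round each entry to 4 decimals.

Form the Lagrangian:
  L(x, lambda) = (1/2) x^T Q x + c^T x + lambda^T (A x - b)
Stationarity (grad_x L = 0): Q x + c + A^T lambda = 0.
Primal feasibility: A x = b.

This gives the KKT block system:
  [ Q   A^T ] [ x     ]   [-c ]
  [ A    0  ] [ lambda ] = [ b ]

Solving the linear system:
  x*      = (-0.8154, -0.2769)
  lambda* = (-1.6923)
  f(x*)   = 3.2231

x* = (-0.8154, -0.2769), lambda* = (-1.6923)


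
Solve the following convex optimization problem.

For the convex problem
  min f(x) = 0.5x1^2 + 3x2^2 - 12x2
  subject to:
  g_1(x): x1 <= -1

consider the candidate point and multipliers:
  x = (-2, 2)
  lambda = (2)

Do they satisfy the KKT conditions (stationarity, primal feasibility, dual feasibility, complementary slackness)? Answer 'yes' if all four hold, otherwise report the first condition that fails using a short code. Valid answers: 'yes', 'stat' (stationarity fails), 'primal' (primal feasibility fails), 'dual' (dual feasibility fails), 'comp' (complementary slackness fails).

Gradient of f: grad f(x) = Q x + c = (-2, 0)
Constraint values g_i(x) = a_i^T x - b_i:
  g_1((-2, 2)) = -1
Stationarity residual: grad f(x) + sum_i lambda_i a_i = (0, 0)
  -> stationarity OK
Primal feasibility (all g_i <= 0): OK
Dual feasibility (all lambda_i >= 0): OK
Complementary slackness (lambda_i * g_i(x) = 0 for all i): FAILS

Verdict: the first failing condition is complementary_slackness -> comp.

comp


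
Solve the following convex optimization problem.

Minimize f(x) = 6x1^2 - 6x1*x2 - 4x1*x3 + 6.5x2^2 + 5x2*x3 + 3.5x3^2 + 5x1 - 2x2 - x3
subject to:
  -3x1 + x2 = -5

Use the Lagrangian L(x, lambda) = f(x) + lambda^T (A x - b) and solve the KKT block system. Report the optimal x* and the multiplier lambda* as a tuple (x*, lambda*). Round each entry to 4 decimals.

Form the Lagrangian:
  L(x, lambda) = (1/2) x^T Q x + c^T x + lambda^T (A x - b)
Stationarity (grad_x L = 0): Q x + c + A^T lambda = 0.
Primal feasibility: A x = b.

This gives the KKT block system:
  [ Q   A^T ] [ x     ]   [-c ]
  [ A    0  ] [ lambda ] = [ b ]

Solving the linear system:
  x*      = (1.6528, -0.0415, 1.117)
  lambda* = (6.8717)
  f(x*)   = 20.7943

x* = (1.6528, -0.0415, 1.117), lambda* = (6.8717)


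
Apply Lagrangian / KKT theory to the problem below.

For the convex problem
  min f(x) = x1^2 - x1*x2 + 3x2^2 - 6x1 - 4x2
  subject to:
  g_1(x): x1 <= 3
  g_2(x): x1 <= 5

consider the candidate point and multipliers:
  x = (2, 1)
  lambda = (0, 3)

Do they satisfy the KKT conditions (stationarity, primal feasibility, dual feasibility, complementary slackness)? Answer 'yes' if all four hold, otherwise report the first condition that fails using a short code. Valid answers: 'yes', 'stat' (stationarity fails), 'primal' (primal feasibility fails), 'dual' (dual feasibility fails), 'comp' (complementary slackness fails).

Gradient of f: grad f(x) = Q x + c = (-3, 0)
Constraint values g_i(x) = a_i^T x - b_i:
  g_1((2, 1)) = -1
  g_2((2, 1)) = -3
Stationarity residual: grad f(x) + sum_i lambda_i a_i = (0, 0)
  -> stationarity OK
Primal feasibility (all g_i <= 0): OK
Dual feasibility (all lambda_i >= 0): OK
Complementary slackness (lambda_i * g_i(x) = 0 for all i): FAILS

Verdict: the first failing condition is complementary_slackness -> comp.

comp


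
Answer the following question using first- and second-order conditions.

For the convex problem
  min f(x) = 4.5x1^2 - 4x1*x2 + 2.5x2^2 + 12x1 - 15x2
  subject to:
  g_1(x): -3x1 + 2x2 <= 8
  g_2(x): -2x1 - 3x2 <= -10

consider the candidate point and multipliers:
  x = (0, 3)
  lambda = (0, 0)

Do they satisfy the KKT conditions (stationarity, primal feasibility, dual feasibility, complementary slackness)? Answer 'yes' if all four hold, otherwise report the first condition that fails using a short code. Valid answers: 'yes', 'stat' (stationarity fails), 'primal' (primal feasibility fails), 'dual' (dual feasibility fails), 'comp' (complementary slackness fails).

Gradient of f: grad f(x) = Q x + c = (0, 0)
Constraint values g_i(x) = a_i^T x - b_i:
  g_1((0, 3)) = -2
  g_2((0, 3)) = 1
Stationarity residual: grad f(x) + sum_i lambda_i a_i = (0, 0)
  -> stationarity OK
Primal feasibility (all g_i <= 0): FAILS
Dual feasibility (all lambda_i >= 0): OK
Complementary slackness (lambda_i * g_i(x) = 0 for all i): OK

Verdict: the first failing condition is primal_feasibility -> primal.

primal


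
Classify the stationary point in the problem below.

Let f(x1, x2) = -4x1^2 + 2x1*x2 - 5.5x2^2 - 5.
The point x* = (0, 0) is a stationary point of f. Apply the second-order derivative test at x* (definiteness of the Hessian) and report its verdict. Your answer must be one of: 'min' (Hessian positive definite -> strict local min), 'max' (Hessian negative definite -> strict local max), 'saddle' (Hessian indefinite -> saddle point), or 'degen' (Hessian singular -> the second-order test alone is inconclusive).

Compute the Hessian H = grad^2 f:
  H = [[-8, 2], [2, -11]]
Verify stationarity: grad f(x*) = H x* + g = (0, 0).
Eigenvalues of H: -12, -7.
Both eigenvalues < 0, so H is negative definite -> x* is a strict local max.

max


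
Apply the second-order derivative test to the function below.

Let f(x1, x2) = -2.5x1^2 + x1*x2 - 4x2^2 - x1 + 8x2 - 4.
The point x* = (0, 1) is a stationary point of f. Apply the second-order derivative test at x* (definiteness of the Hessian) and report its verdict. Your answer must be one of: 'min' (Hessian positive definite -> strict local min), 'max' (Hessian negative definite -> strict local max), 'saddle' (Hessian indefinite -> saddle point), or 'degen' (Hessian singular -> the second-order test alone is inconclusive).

Compute the Hessian H = grad^2 f:
  H = [[-5, 1], [1, -8]]
Verify stationarity: grad f(x*) = H x* + g = (0, 0).
Eigenvalues of H: -8.3028, -4.6972.
Both eigenvalues < 0, so H is negative definite -> x* is a strict local max.

max


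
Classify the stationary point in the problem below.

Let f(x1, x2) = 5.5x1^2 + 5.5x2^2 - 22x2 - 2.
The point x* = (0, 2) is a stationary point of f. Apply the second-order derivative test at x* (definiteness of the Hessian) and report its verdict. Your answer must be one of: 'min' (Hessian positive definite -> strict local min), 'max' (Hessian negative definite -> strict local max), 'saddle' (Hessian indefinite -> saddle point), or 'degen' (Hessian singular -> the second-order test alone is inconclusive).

Compute the Hessian H = grad^2 f:
  H = [[11, 0], [0, 11]]
Verify stationarity: grad f(x*) = H x* + g = (0, 0).
Eigenvalues of H: 11, 11.
Both eigenvalues > 0, so H is positive definite -> x* is a strict local min.

min


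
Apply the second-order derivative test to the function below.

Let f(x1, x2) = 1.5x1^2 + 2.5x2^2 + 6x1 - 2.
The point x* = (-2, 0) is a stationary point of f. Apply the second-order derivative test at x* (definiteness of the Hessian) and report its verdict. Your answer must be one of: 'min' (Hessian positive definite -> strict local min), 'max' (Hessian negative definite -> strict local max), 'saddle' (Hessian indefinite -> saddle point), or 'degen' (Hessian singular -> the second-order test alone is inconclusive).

Compute the Hessian H = grad^2 f:
  H = [[3, 0], [0, 5]]
Verify stationarity: grad f(x*) = H x* + g = (0, 0).
Eigenvalues of H: 3, 5.
Both eigenvalues > 0, so H is positive definite -> x* is a strict local min.

min


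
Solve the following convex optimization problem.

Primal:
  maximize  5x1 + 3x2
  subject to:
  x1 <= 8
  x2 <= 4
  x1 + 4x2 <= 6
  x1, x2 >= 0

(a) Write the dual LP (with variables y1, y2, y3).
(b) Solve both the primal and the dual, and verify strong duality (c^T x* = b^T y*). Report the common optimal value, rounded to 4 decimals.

The standard primal-dual pair for 'max c^T x s.t. A x <= b, x >= 0' is:
  Dual:  min b^T y  s.t.  A^T y >= c,  y >= 0.

So the dual LP is:
  minimize  8y1 + 4y2 + 6y3
  subject to:
    y1 + y3 >= 5
    y2 + 4y3 >= 3
    y1, y2, y3 >= 0

Solving the primal: x* = (6, 0).
  primal value c^T x* = 30.
Solving the dual: y* = (0, 0, 5).
  dual value b^T y* = 30.
Strong duality: c^T x* = b^T y*. Confirmed.

30


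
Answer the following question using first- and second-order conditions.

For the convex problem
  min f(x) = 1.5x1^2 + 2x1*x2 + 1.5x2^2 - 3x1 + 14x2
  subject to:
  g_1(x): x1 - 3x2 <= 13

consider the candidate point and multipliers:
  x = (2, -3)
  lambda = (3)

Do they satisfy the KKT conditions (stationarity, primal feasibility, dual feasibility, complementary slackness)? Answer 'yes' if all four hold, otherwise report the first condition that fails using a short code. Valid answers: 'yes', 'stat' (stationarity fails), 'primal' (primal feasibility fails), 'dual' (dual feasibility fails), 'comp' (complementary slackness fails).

Gradient of f: grad f(x) = Q x + c = (-3, 9)
Constraint values g_i(x) = a_i^T x - b_i:
  g_1((2, -3)) = -2
Stationarity residual: grad f(x) + sum_i lambda_i a_i = (0, 0)
  -> stationarity OK
Primal feasibility (all g_i <= 0): OK
Dual feasibility (all lambda_i >= 0): OK
Complementary slackness (lambda_i * g_i(x) = 0 for all i): FAILS

Verdict: the first failing condition is complementary_slackness -> comp.

comp


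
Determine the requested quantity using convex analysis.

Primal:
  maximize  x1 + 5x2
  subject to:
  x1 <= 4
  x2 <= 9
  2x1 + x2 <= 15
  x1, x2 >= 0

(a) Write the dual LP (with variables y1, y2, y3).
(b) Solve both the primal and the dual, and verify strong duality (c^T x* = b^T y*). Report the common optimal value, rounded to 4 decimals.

The standard primal-dual pair for 'max c^T x s.t. A x <= b, x >= 0' is:
  Dual:  min b^T y  s.t.  A^T y >= c,  y >= 0.

So the dual LP is:
  minimize  4y1 + 9y2 + 15y3
  subject to:
    y1 + 2y3 >= 1
    y2 + y3 >= 5
    y1, y2, y3 >= 0

Solving the primal: x* = (3, 9).
  primal value c^T x* = 48.
Solving the dual: y* = (0, 4.5, 0.5).
  dual value b^T y* = 48.
Strong duality: c^T x* = b^T y*. Confirmed.

48


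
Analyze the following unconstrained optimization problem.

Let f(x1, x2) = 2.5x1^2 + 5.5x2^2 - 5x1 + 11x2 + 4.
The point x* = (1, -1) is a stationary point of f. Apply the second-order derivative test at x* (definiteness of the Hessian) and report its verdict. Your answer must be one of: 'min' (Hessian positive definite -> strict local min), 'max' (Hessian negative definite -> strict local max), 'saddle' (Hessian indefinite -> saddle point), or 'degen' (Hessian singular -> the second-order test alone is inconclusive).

Compute the Hessian H = grad^2 f:
  H = [[5, 0], [0, 11]]
Verify stationarity: grad f(x*) = H x* + g = (0, 0).
Eigenvalues of H: 5, 11.
Both eigenvalues > 0, so H is positive definite -> x* is a strict local min.

min


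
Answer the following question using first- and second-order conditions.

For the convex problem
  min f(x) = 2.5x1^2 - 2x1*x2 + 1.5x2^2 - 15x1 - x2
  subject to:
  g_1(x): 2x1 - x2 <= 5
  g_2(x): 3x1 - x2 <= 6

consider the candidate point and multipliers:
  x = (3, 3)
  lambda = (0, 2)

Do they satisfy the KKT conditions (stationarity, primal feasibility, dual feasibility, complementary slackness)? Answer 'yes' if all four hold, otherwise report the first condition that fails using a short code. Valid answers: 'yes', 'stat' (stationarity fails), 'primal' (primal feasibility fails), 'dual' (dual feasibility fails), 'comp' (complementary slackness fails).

Gradient of f: grad f(x) = Q x + c = (-6, 2)
Constraint values g_i(x) = a_i^T x - b_i:
  g_1((3, 3)) = -2
  g_2((3, 3)) = 0
Stationarity residual: grad f(x) + sum_i lambda_i a_i = (0, 0)
  -> stationarity OK
Primal feasibility (all g_i <= 0): OK
Dual feasibility (all lambda_i >= 0): OK
Complementary slackness (lambda_i * g_i(x) = 0 for all i): OK

Verdict: yes, KKT holds.

yes


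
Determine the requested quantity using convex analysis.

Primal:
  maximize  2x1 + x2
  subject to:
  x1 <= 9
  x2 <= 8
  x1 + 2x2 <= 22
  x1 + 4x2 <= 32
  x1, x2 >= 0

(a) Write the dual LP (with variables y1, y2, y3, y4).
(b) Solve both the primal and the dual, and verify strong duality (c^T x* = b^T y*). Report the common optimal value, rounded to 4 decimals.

The standard primal-dual pair for 'max c^T x s.t. A x <= b, x >= 0' is:
  Dual:  min b^T y  s.t.  A^T y >= c,  y >= 0.

So the dual LP is:
  minimize  9y1 + 8y2 + 22y3 + 32y4
  subject to:
    y1 + y3 + y4 >= 2
    y2 + 2y3 + 4y4 >= 1
    y1, y2, y3, y4 >= 0

Solving the primal: x* = (9, 5.75).
  primal value c^T x* = 23.75.
Solving the dual: y* = (1.75, 0, 0, 0.25).
  dual value b^T y* = 23.75.
Strong duality: c^T x* = b^T y*. Confirmed.

23.75


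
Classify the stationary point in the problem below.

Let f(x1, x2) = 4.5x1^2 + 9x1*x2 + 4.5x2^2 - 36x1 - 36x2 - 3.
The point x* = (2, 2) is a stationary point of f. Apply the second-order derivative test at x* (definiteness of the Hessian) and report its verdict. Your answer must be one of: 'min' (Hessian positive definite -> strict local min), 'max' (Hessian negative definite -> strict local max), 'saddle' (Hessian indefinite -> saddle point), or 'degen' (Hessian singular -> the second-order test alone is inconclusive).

Compute the Hessian H = grad^2 f:
  H = [[9, 9], [9, 9]]
Verify stationarity: grad f(x*) = H x* + g = (0, 0).
Eigenvalues of H: 0, 18.
H has a zero eigenvalue (singular; positive semidefinite but not definite), so H is neither positive definite, negative definite, nor indefinite. The second-order test alone is inconclusive -> degen.
(Indeed, f is constant along the null direction of H through x*, so x* is not a strict local extremum.)

degen


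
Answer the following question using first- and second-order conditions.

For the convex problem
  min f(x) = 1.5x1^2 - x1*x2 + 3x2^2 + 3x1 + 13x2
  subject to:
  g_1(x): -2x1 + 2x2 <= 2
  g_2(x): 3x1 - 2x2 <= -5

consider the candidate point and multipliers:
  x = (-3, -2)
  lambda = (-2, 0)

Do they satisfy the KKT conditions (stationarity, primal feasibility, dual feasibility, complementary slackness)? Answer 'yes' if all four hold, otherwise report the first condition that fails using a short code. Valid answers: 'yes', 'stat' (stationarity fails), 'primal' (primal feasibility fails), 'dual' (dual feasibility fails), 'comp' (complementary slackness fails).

Gradient of f: grad f(x) = Q x + c = (-4, 4)
Constraint values g_i(x) = a_i^T x - b_i:
  g_1((-3, -2)) = 0
  g_2((-3, -2)) = 0
Stationarity residual: grad f(x) + sum_i lambda_i a_i = (0, 0)
  -> stationarity OK
Primal feasibility (all g_i <= 0): OK
Dual feasibility (all lambda_i >= 0): FAILS
Complementary slackness (lambda_i * g_i(x) = 0 for all i): OK

Verdict: the first failing condition is dual_feasibility -> dual.

dual


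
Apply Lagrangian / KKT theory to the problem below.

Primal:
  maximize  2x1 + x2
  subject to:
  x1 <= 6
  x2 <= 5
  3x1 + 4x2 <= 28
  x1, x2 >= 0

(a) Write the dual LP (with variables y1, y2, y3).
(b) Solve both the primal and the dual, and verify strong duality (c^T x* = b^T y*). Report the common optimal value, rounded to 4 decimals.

The standard primal-dual pair for 'max c^T x s.t. A x <= b, x >= 0' is:
  Dual:  min b^T y  s.t.  A^T y >= c,  y >= 0.

So the dual LP is:
  minimize  6y1 + 5y2 + 28y3
  subject to:
    y1 + 3y3 >= 2
    y2 + 4y3 >= 1
    y1, y2, y3 >= 0

Solving the primal: x* = (6, 2.5).
  primal value c^T x* = 14.5.
Solving the dual: y* = (1.25, 0, 0.25).
  dual value b^T y* = 14.5.
Strong duality: c^T x* = b^T y*. Confirmed.

14.5


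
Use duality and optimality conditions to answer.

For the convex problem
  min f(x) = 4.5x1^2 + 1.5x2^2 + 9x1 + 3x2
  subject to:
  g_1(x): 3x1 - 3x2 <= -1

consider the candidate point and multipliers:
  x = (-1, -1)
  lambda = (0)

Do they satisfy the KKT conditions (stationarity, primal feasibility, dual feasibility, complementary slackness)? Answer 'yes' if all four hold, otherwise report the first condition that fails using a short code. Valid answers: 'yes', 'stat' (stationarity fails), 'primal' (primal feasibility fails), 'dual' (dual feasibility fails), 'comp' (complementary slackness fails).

Gradient of f: grad f(x) = Q x + c = (0, 0)
Constraint values g_i(x) = a_i^T x - b_i:
  g_1((-1, -1)) = 1
Stationarity residual: grad f(x) + sum_i lambda_i a_i = (0, 0)
  -> stationarity OK
Primal feasibility (all g_i <= 0): FAILS
Dual feasibility (all lambda_i >= 0): OK
Complementary slackness (lambda_i * g_i(x) = 0 for all i): OK

Verdict: the first failing condition is primal_feasibility -> primal.

primal


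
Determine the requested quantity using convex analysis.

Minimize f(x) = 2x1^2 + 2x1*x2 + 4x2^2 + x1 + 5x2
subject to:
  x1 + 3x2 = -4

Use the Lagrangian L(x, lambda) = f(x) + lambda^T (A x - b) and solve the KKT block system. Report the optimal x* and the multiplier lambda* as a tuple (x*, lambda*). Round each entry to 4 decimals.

Form the Lagrangian:
  L(x, lambda) = (1/2) x^T Q x + c^T x + lambda^T (A x - b)
Stationarity (grad_x L = 0): Q x + c + A^T lambda = 0.
Primal feasibility: A x = b.

This gives the KKT block system:
  [ Q   A^T ] [ x     ]   [-c ]
  [ A    0  ] [ lambda ] = [ b ]

Solving the linear system:
  x*      = (-0.0625, -1.3125)
  lambda* = (1.875)
  f(x*)   = 0.4375

x* = (-0.0625, -1.3125), lambda* = (1.875)


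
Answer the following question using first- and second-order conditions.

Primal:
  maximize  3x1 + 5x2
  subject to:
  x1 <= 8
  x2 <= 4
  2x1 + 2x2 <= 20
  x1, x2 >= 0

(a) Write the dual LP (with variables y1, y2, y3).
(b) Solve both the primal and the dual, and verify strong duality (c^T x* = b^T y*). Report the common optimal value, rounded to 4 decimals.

The standard primal-dual pair for 'max c^T x s.t. A x <= b, x >= 0' is:
  Dual:  min b^T y  s.t.  A^T y >= c,  y >= 0.

So the dual LP is:
  minimize  8y1 + 4y2 + 20y3
  subject to:
    y1 + 2y3 >= 3
    y2 + 2y3 >= 5
    y1, y2, y3 >= 0

Solving the primal: x* = (6, 4).
  primal value c^T x* = 38.
Solving the dual: y* = (0, 2, 1.5).
  dual value b^T y* = 38.
Strong duality: c^T x* = b^T y*. Confirmed.

38


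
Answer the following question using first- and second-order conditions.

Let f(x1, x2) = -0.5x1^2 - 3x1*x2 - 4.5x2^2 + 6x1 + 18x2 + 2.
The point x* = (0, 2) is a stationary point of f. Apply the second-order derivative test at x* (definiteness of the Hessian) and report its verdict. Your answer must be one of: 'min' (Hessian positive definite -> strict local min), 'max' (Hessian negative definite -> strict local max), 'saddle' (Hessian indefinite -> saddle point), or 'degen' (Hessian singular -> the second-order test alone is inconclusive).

Compute the Hessian H = grad^2 f:
  H = [[-1, -3], [-3, -9]]
Verify stationarity: grad f(x*) = H x* + g = (0, 0).
Eigenvalues of H: -10, 0.
H has a zero eigenvalue (singular; negative semidefinite but not definite), so H is neither positive definite, negative definite, nor indefinite. The second-order test alone is inconclusive -> degen.
(Indeed, f is constant along the null direction of H through x*, so x* is not a strict local extremum.)

degen


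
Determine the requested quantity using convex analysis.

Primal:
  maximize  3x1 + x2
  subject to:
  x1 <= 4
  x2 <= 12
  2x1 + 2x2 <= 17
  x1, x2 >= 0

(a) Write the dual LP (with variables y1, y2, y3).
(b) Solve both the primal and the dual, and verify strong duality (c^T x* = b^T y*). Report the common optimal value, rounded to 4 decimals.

The standard primal-dual pair for 'max c^T x s.t. A x <= b, x >= 0' is:
  Dual:  min b^T y  s.t.  A^T y >= c,  y >= 0.

So the dual LP is:
  minimize  4y1 + 12y2 + 17y3
  subject to:
    y1 + 2y3 >= 3
    y2 + 2y3 >= 1
    y1, y2, y3 >= 0

Solving the primal: x* = (4, 4.5).
  primal value c^T x* = 16.5.
Solving the dual: y* = (2, 0, 0.5).
  dual value b^T y* = 16.5.
Strong duality: c^T x* = b^T y*. Confirmed.

16.5


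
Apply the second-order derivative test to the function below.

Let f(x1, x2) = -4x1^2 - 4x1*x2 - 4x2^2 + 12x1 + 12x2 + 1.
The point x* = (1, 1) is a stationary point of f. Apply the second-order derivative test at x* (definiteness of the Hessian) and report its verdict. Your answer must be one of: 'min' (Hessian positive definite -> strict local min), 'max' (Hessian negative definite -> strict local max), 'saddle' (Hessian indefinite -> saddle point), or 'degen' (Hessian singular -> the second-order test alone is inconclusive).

Compute the Hessian H = grad^2 f:
  H = [[-8, -4], [-4, -8]]
Verify stationarity: grad f(x*) = H x* + g = (0, 0).
Eigenvalues of H: -12, -4.
Both eigenvalues < 0, so H is negative definite -> x* is a strict local max.

max


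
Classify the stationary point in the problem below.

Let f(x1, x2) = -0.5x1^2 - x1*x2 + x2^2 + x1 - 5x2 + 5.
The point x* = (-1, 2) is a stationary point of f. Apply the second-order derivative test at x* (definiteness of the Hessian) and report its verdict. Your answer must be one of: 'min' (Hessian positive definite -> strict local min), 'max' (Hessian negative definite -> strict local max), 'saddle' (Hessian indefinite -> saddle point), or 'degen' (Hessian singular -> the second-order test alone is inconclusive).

Compute the Hessian H = grad^2 f:
  H = [[-1, -1], [-1, 2]]
Verify stationarity: grad f(x*) = H x* + g = (0, 0).
Eigenvalues of H: -1.3028, 2.3028.
Eigenvalues have mixed signs, so H is indefinite -> x* is a saddle point.

saddle


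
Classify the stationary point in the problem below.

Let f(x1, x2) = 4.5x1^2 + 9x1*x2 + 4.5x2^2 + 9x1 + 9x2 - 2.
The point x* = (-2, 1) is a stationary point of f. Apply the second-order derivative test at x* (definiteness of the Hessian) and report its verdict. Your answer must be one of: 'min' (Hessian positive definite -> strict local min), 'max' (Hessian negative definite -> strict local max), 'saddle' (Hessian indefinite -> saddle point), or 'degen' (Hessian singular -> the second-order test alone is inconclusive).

Compute the Hessian H = grad^2 f:
  H = [[9, 9], [9, 9]]
Verify stationarity: grad f(x*) = H x* + g = (0, 0).
Eigenvalues of H: 0, 18.
H has a zero eigenvalue (singular; positive semidefinite but not definite), so H is neither positive definite, negative definite, nor indefinite. The second-order test alone is inconclusive -> degen.
(Indeed, f is constant along the null direction of H through x*, so x* is not a strict local extremum.)

degen


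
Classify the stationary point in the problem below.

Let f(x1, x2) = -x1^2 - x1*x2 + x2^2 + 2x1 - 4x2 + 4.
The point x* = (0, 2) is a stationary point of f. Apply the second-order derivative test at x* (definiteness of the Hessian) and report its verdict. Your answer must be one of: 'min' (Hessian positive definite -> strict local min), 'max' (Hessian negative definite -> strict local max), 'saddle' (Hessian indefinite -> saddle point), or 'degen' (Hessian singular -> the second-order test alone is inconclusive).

Compute the Hessian H = grad^2 f:
  H = [[-2, -1], [-1, 2]]
Verify stationarity: grad f(x*) = H x* + g = (0, 0).
Eigenvalues of H: -2.2361, 2.2361.
Eigenvalues have mixed signs, so H is indefinite -> x* is a saddle point.

saddle


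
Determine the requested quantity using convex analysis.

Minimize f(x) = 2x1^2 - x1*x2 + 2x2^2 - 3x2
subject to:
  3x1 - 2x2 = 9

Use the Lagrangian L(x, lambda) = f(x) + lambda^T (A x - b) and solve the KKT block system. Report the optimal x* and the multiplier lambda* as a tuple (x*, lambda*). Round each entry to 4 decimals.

Form the Lagrangian:
  L(x, lambda) = (1/2) x^T Q x + c^T x + lambda^T (A x - b)
Stationarity (grad_x L = 0): Q x + c + A^T lambda = 0.
Primal feasibility: A x = b.

This gives the KKT block system:
  [ Q   A^T ] [ x     ]   [-c ]
  [ A    0  ] [ lambda ] = [ b ]

Solving the linear system:
  x*      = (2.7, -0.45)
  lambda* = (-3.75)
  f(x*)   = 17.55

x* = (2.7, -0.45), lambda* = (-3.75)


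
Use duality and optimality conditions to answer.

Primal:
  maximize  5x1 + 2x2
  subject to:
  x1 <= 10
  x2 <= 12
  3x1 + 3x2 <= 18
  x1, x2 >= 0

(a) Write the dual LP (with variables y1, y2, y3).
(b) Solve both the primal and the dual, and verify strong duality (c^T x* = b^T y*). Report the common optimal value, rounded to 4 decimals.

The standard primal-dual pair for 'max c^T x s.t. A x <= b, x >= 0' is:
  Dual:  min b^T y  s.t.  A^T y >= c,  y >= 0.

So the dual LP is:
  minimize  10y1 + 12y2 + 18y3
  subject to:
    y1 + 3y3 >= 5
    y2 + 3y3 >= 2
    y1, y2, y3 >= 0

Solving the primal: x* = (6, 0).
  primal value c^T x* = 30.
Solving the dual: y* = (0, 0, 1.6667).
  dual value b^T y* = 30.
Strong duality: c^T x* = b^T y*. Confirmed.

30


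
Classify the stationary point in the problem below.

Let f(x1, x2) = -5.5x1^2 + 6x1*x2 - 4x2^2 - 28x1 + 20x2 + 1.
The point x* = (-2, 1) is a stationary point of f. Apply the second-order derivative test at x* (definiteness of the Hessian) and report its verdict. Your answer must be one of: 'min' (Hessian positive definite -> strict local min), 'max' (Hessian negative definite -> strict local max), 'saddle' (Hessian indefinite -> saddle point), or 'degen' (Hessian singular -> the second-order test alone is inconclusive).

Compute the Hessian H = grad^2 f:
  H = [[-11, 6], [6, -8]]
Verify stationarity: grad f(x*) = H x* + g = (0, 0).
Eigenvalues of H: -15.6847, -3.3153.
Both eigenvalues < 0, so H is negative definite -> x* is a strict local max.

max


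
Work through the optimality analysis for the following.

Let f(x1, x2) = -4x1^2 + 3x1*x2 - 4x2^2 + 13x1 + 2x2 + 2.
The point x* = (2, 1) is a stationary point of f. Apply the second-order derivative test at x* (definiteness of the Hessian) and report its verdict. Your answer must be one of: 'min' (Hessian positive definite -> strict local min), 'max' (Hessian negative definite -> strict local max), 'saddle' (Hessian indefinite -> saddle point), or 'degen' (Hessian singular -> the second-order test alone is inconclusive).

Compute the Hessian H = grad^2 f:
  H = [[-8, 3], [3, -8]]
Verify stationarity: grad f(x*) = H x* + g = (0, 0).
Eigenvalues of H: -11, -5.
Both eigenvalues < 0, so H is negative definite -> x* is a strict local max.

max


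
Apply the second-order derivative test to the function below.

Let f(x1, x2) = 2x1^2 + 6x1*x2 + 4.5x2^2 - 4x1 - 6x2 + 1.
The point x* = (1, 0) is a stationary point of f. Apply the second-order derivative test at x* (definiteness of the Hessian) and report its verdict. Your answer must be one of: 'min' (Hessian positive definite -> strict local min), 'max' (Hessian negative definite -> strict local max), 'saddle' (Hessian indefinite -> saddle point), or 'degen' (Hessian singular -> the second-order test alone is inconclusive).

Compute the Hessian H = grad^2 f:
  H = [[4, 6], [6, 9]]
Verify stationarity: grad f(x*) = H x* + g = (0, 0).
Eigenvalues of H: 0, 13.
H has a zero eigenvalue (singular; positive semidefinite but not definite), so H is neither positive definite, negative definite, nor indefinite. The second-order test alone is inconclusive -> degen.
(Indeed, f is constant along the null direction of H through x*, so x* is not a strict local extremum.)

degen


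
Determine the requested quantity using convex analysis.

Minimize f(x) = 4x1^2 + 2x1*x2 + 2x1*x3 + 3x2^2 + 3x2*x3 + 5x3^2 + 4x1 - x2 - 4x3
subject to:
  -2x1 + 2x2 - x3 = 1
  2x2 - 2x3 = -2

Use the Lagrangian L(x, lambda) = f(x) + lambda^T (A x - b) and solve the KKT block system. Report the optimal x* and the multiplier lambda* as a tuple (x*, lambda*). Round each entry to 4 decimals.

Form the Lagrangian:
  L(x, lambda) = (1/2) x^T Q x + c^T x + lambda^T (A x - b)
Stationarity (grad_x L = 0): Q x + c + A^T lambda = 0.
Primal feasibility: A x = b.

This gives the KKT block system:
  [ Q   A^T ] [ x     ]   [-c ]
  [ A    0  ] [ lambda ] = [ b ]

Solving the linear system:
  x*      = (-1.0536, -0.1071, 0.8929)
  lambda* = (-1.4286, 1.9643)
  f(x*)   = -1.1607

x* = (-1.0536, -0.1071, 0.8929), lambda* = (-1.4286, 1.9643)


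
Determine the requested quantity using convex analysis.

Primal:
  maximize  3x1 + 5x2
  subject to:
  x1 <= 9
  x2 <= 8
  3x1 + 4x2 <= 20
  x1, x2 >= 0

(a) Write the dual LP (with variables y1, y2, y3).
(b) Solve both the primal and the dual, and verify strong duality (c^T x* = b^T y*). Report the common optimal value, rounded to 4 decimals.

The standard primal-dual pair for 'max c^T x s.t. A x <= b, x >= 0' is:
  Dual:  min b^T y  s.t.  A^T y >= c,  y >= 0.

So the dual LP is:
  minimize  9y1 + 8y2 + 20y3
  subject to:
    y1 + 3y3 >= 3
    y2 + 4y3 >= 5
    y1, y2, y3 >= 0

Solving the primal: x* = (0, 5).
  primal value c^T x* = 25.
Solving the dual: y* = (0, 0, 1.25).
  dual value b^T y* = 25.
Strong duality: c^T x* = b^T y*. Confirmed.

25


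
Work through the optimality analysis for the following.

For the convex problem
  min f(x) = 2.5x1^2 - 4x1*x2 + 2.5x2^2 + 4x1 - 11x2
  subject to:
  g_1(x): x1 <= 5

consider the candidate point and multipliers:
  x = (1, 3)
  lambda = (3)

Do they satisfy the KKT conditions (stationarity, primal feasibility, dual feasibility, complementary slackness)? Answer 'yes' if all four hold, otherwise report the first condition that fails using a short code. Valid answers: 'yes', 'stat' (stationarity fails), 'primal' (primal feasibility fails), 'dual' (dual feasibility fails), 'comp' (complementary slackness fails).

Gradient of f: grad f(x) = Q x + c = (-3, 0)
Constraint values g_i(x) = a_i^T x - b_i:
  g_1((1, 3)) = -4
Stationarity residual: grad f(x) + sum_i lambda_i a_i = (0, 0)
  -> stationarity OK
Primal feasibility (all g_i <= 0): OK
Dual feasibility (all lambda_i >= 0): OK
Complementary slackness (lambda_i * g_i(x) = 0 for all i): FAILS

Verdict: the first failing condition is complementary_slackness -> comp.

comp


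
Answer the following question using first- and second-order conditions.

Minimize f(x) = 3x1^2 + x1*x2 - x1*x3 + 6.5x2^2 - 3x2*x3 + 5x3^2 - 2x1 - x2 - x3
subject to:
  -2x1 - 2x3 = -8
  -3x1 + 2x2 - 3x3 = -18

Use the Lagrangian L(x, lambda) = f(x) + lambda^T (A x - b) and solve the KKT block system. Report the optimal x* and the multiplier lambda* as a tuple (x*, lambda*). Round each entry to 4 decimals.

Form the Lagrangian:
  L(x, lambda) = (1/2) x^T Q x + c^T x + lambda^T (A x - b)
Stationarity (grad_x L = 0): Q x + c + A^T lambda = 0.
Primal feasibility: A x = b.

This gives the KKT block system:
  [ Q   A^T ] [ x     ]   [-c ]
  [ A    0  ] [ lambda ] = [ b ]

Solving the linear system:
  x*      = (3.1667, -3, 0.8333)
  lambda* = (-22.9167, 19.6667)
  f(x*)   = 83.25

x* = (3.1667, -3, 0.8333), lambda* = (-22.9167, 19.6667)


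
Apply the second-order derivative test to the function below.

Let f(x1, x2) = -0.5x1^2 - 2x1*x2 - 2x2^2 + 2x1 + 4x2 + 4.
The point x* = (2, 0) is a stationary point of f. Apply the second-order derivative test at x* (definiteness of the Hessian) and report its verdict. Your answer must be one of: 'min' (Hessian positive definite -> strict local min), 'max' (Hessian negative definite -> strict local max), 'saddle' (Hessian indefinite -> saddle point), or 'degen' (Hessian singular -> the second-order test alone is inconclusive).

Compute the Hessian H = grad^2 f:
  H = [[-1, -2], [-2, -4]]
Verify stationarity: grad f(x*) = H x* + g = (0, 0).
Eigenvalues of H: -5, 0.
H has a zero eigenvalue (singular; negative semidefinite but not definite), so H is neither positive definite, negative definite, nor indefinite. The second-order test alone is inconclusive -> degen.
(Indeed, f is constant along the null direction of H through x*, so x* is not a strict local extremum.)

degen


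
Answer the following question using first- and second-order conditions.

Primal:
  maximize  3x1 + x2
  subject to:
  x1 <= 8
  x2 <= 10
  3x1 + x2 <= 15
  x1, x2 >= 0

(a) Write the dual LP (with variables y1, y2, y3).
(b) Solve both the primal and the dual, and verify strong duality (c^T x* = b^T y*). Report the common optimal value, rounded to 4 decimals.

The standard primal-dual pair for 'max c^T x s.t. A x <= b, x >= 0' is:
  Dual:  min b^T y  s.t.  A^T y >= c,  y >= 0.

So the dual LP is:
  minimize  8y1 + 10y2 + 15y3
  subject to:
    y1 + 3y3 >= 3
    y2 + y3 >= 1
    y1, y2, y3 >= 0

Solving the primal: x* = (5, 0).
  primal value c^T x* = 15.
Solving the dual: y* = (0, 0, 1).
  dual value b^T y* = 15.
Strong duality: c^T x* = b^T y*. Confirmed.

15


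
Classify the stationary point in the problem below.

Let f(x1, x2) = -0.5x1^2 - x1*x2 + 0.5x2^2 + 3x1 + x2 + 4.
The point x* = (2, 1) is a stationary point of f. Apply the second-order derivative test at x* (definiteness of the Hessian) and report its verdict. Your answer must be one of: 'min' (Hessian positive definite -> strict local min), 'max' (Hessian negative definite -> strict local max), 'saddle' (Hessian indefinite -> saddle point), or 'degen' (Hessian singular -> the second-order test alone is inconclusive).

Compute the Hessian H = grad^2 f:
  H = [[-1, -1], [-1, 1]]
Verify stationarity: grad f(x*) = H x* + g = (0, 0).
Eigenvalues of H: -1.4142, 1.4142.
Eigenvalues have mixed signs, so H is indefinite -> x* is a saddle point.

saddle


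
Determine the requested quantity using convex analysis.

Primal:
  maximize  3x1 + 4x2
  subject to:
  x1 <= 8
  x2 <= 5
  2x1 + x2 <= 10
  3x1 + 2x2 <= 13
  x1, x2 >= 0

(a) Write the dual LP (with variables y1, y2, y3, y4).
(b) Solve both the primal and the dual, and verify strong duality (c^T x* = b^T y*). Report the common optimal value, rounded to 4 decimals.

The standard primal-dual pair for 'max c^T x s.t. A x <= b, x >= 0' is:
  Dual:  min b^T y  s.t.  A^T y >= c,  y >= 0.

So the dual LP is:
  minimize  8y1 + 5y2 + 10y3 + 13y4
  subject to:
    y1 + 2y3 + 3y4 >= 3
    y2 + y3 + 2y4 >= 4
    y1, y2, y3, y4 >= 0

Solving the primal: x* = (1, 5).
  primal value c^T x* = 23.
Solving the dual: y* = (0, 2, 0, 1).
  dual value b^T y* = 23.
Strong duality: c^T x* = b^T y*. Confirmed.

23


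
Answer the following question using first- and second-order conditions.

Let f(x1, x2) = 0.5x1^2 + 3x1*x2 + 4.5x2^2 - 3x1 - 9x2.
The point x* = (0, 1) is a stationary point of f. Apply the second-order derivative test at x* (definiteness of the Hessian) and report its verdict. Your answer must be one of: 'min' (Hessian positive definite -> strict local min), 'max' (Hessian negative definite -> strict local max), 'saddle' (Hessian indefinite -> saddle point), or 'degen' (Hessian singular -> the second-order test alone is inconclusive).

Compute the Hessian H = grad^2 f:
  H = [[1, 3], [3, 9]]
Verify stationarity: grad f(x*) = H x* + g = (0, 0).
Eigenvalues of H: 0, 10.
H has a zero eigenvalue (singular; positive semidefinite but not definite), so H is neither positive definite, negative definite, nor indefinite. The second-order test alone is inconclusive -> degen.
(Indeed, f is constant along the null direction of H through x*, so x* is not a strict local extremum.)

degen


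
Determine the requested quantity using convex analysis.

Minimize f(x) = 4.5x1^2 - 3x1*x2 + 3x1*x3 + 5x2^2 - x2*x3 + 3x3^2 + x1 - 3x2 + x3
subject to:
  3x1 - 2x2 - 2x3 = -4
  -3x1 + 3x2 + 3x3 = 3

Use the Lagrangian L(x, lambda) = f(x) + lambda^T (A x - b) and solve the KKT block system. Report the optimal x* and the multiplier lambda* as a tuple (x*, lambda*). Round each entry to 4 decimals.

Form the Lagrangian:
  L(x, lambda) = (1/2) x^T Q x + c^T x + lambda^T (A x - b)
Stationarity (grad_x L = 0): Q x + c + A^T lambda = 0.
Primal feasibility: A x = b.

This gives the KKT block system:
  [ Q   A^T ] [ x     ]   [-c ]
  [ A    0  ] [ lambda ] = [ b ]

Solving the linear system:
  x*      = (-2, -0.8333, -0.1667)
  lambda* = (20.1667, 15.1667)
  f(x*)   = 17.75

x* = (-2, -0.8333, -0.1667), lambda* = (20.1667, 15.1667)


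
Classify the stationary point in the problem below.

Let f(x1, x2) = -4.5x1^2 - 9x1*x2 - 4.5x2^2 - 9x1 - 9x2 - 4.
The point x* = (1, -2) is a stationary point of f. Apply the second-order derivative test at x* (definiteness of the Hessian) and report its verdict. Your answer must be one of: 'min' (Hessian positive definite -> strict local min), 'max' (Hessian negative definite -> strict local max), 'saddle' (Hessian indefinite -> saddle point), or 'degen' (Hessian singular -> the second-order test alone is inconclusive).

Compute the Hessian H = grad^2 f:
  H = [[-9, -9], [-9, -9]]
Verify stationarity: grad f(x*) = H x* + g = (0, 0).
Eigenvalues of H: -18, 0.
H has a zero eigenvalue (singular; negative semidefinite but not definite), so H is neither positive definite, negative definite, nor indefinite. The second-order test alone is inconclusive -> degen.
(Indeed, f is constant along the null direction of H through x*, so x* is not a strict local extremum.)

degen


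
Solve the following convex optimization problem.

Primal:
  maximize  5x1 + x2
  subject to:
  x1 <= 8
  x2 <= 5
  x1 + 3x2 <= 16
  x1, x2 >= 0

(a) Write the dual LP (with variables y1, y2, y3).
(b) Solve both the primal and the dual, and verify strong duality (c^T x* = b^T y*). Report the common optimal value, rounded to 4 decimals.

The standard primal-dual pair for 'max c^T x s.t. A x <= b, x >= 0' is:
  Dual:  min b^T y  s.t.  A^T y >= c,  y >= 0.

So the dual LP is:
  minimize  8y1 + 5y2 + 16y3
  subject to:
    y1 + y3 >= 5
    y2 + 3y3 >= 1
    y1, y2, y3 >= 0

Solving the primal: x* = (8, 2.6667).
  primal value c^T x* = 42.6667.
Solving the dual: y* = (4.6667, 0, 0.3333).
  dual value b^T y* = 42.6667.
Strong duality: c^T x* = b^T y*. Confirmed.

42.6667


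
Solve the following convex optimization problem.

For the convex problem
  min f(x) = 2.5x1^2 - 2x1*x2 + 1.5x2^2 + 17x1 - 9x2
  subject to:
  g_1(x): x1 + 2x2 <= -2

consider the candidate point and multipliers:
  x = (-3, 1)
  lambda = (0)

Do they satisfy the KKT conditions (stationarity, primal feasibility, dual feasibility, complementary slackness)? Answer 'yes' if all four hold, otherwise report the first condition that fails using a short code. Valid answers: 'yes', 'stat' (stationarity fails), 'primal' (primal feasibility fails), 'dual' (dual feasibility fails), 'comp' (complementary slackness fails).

Gradient of f: grad f(x) = Q x + c = (0, 0)
Constraint values g_i(x) = a_i^T x - b_i:
  g_1((-3, 1)) = 1
Stationarity residual: grad f(x) + sum_i lambda_i a_i = (0, 0)
  -> stationarity OK
Primal feasibility (all g_i <= 0): FAILS
Dual feasibility (all lambda_i >= 0): OK
Complementary slackness (lambda_i * g_i(x) = 0 for all i): OK

Verdict: the first failing condition is primal_feasibility -> primal.

primal


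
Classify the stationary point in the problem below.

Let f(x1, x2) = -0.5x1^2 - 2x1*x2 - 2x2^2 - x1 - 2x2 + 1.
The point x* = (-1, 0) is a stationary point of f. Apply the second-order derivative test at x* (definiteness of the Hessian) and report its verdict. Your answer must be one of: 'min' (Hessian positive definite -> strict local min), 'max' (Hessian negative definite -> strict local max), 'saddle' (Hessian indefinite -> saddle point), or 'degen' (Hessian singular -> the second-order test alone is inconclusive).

Compute the Hessian H = grad^2 f:
  H = [[-1, -2], [-2, -4]]
Verify stationarity: grad f(x*) = H x* + g = (0, 0).
Eigenvalues of H: -5, 0.
H has a zero eigenvalue (singular; negative semidefinite but not definite), so H is neither positive definite, negative definite, nor indefinite. The second-order test alone is inconclusive -> degen.
(Indeed, f is constant along the null direction of H through x*, so x* is not a strict local extremum.)

degen
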